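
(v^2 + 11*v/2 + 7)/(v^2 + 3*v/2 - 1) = (2*v + 7)/(2*v - 1)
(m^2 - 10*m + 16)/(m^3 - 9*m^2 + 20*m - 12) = (m - 8)/(m^2 - 7*m + 6)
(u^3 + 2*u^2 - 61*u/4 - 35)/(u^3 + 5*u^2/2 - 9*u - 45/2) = (u^2 - u/2 - 14)/(u^2 - 9)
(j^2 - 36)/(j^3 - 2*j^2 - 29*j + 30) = (j + 6)/(j^2 + 4*j - 5)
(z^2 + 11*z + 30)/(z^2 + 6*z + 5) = (z + 6)/(z + 1)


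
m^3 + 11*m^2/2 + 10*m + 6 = (m + 3/2)*(m + 2)^2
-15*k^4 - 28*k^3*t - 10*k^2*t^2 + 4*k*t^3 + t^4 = (-3*k + t)*(k + t)^2*(5*k + t)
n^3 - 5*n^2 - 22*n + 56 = (n - 7)*(n - 2)*(n + 4)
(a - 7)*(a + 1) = a^2 - 6*a - 7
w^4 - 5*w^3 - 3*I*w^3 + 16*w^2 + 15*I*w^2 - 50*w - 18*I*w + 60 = (w - 3)*(w - 2)*(w - 5*I)*(w + 2*I)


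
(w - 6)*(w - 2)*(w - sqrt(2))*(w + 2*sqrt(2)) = w^4 - 8*w^3 + sqrt(2)*w^3 - 8*sqrt(2)*w^2 + 8*w^2 + 12*sqrt(2)*w + 32*w - 48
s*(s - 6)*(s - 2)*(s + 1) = s^4 - 7*s^3 + 4*s^2 + 12*s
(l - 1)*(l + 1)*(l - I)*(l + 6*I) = l^4 + 5*I*l^3 + 5*l^2 - 5*I*l - 6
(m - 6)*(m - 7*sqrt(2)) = m^2 - 7*sqrt(2)*m - 6*m + 42*sqrt(2)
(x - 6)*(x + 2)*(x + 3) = x^3 - x^2 - 24*x - 36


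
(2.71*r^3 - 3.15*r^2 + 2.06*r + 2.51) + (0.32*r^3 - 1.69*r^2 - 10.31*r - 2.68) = 3.03*r^3 - 4.84*r^2 - 8.25*r - 0.17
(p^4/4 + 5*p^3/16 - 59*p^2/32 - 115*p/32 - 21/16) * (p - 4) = p^5/4 - 11*p^4/16 - 99*p^3/32 + 121*p^2/32 + 209*p/16 + 21/4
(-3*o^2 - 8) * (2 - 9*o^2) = 27*o^4 + 66*o^2 - 16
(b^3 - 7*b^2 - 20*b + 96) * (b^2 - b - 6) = b^5 - 8*b^4 - 19*b^3 + 158*b^2 + 24*b - 576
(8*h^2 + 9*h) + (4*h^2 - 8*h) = 12*h^2 + h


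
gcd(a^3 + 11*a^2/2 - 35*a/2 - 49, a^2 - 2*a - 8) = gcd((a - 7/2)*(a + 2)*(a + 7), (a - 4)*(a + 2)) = a + 2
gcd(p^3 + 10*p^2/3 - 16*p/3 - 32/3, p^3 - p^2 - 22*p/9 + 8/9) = p^2 - 2*p/3 - 8/3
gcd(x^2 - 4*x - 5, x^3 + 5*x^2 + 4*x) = x + 1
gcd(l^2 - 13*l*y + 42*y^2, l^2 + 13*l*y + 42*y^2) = 1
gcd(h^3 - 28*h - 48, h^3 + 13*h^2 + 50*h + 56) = h^2 + 6*h + 8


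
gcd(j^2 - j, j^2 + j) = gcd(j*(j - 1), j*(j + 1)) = j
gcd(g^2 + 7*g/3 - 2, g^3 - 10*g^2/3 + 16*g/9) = g - 2/3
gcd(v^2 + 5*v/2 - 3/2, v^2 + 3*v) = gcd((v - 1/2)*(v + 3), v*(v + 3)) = v + 3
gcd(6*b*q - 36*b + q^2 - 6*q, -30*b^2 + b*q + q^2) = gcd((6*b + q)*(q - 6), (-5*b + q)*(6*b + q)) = 6*b + q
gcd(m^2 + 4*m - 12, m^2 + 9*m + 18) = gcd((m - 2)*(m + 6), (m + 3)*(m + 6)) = m + 6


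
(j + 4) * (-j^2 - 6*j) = -j^3 - 10*j^2 - 24*j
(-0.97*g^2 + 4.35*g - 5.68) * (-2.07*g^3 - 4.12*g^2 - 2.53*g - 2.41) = 2.0079*g^5 - 5.0081*g^4 - 3.7103*g^3 + 14.7338*g^2 + 3.8869*g + 13.6888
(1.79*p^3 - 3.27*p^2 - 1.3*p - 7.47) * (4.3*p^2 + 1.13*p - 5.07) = 7.697*p^5 - 12.0383*p^4 - 18.3604*p^3 - 17.0111*p^2 - 1.8501*p + 37.8729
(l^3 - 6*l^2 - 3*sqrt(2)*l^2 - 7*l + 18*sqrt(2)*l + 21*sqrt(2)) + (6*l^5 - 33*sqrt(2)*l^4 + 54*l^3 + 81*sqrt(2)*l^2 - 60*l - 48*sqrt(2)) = 6*l^5 - 33*sqrt(2)*l^4 + 55*l^3 - 6*l^2 + 78*sqrt(2)*l^2 - 67*l + 18*sqrt(2)*l - 27*sqrt(2)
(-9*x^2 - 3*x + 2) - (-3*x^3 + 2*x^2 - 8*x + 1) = 3*x^3 - 11*x^2 + 5*x + 1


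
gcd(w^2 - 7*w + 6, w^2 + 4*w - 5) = w - 1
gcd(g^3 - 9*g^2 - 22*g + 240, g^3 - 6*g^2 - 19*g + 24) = g - 8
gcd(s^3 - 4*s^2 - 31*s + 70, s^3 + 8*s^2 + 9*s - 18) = 1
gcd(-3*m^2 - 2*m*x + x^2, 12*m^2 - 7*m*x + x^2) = -3*m + x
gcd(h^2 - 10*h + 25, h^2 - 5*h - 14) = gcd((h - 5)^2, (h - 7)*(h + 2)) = 1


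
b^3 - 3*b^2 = b^2*(b - 3)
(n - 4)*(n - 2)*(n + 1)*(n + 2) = n^4 - 3*n^3 - 8*n^2 + 12*n + 16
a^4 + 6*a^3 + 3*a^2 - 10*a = a*(a - 1)*(a + 2)*(a + 5)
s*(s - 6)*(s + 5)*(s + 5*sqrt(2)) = s^4 - s^3 + 5*sqrt(2)*s^3 - 30*s^2 - 5*sqrt(2)*s^2 - 150*sqrt(2)*s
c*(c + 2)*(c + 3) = c^3 + 5*c^2 + 6*c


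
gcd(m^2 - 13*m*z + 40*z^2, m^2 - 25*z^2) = -m + 5*z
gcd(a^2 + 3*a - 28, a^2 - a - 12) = a - 4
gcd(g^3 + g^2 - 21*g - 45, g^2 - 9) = g + 3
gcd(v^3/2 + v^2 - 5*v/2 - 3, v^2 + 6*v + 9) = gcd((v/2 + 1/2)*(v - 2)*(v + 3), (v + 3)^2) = v + 3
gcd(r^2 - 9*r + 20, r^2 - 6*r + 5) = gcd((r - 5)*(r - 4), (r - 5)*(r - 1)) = r - 5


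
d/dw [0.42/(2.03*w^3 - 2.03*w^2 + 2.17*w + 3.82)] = (-2.5578*w^2 + 1.7052*w - 0.9114)/(2.03*w^3 - 2.03*w^2 + 2.17*w + 3.82)^2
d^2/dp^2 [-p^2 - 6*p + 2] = -2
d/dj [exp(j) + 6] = exp(j)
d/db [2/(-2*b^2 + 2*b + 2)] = (2*b - 1)/(-b^2 + b + 1)^2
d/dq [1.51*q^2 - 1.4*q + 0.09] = 3.02*q - 1.4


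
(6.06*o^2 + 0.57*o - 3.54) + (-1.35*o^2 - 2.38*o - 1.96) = 4.71*o^2 - 1.81*o - 5.5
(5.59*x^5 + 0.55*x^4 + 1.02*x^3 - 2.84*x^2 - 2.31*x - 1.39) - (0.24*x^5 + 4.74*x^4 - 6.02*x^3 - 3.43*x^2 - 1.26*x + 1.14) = 5.35*x^5 - 4.19*x^4 + 7.04*x^3 + 0.59*x^2 - 1.05*x - 2.53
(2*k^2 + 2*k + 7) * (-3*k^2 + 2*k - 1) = -6*k^4 - 2*k^3 - 19*k^2 + 12*k - 7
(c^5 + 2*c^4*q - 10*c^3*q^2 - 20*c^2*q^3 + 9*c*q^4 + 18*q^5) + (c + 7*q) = c^5 + 2*c^4*q - 10*c^3*q^2 - 20*c^2*q^3 + 9*c*q^4 + c + 18*q^5 + 7*q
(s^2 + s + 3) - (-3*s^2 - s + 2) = 4*s^2 + 2*s + 1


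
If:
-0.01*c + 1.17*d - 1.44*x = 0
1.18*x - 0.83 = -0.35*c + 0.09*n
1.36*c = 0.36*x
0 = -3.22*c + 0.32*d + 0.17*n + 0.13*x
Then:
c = 0.20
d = 0.93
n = 1.46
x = 0.76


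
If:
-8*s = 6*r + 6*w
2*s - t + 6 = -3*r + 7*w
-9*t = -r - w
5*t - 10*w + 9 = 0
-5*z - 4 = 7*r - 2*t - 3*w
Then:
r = 5/2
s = -27/10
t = 2/5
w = 11/10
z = -87/25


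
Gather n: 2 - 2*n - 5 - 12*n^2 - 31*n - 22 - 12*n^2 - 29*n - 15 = -24*n^2 - 62*n - 40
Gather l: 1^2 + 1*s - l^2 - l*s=-l^2 - l*s + s + 1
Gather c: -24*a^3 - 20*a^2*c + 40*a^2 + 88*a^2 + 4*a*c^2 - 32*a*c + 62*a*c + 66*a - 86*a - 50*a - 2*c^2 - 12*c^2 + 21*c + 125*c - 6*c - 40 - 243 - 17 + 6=-24*a^3 + 128*a^2 - 70*a + c^2*(4*a - 14) + c*(-20*a^2 + 30*a + 140) - 294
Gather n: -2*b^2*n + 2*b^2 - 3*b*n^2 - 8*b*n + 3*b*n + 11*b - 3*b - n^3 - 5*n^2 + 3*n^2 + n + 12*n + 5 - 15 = 2*b^2 + 8*b - n^3 + n^2*(-3*b - 2) + n*(-2*b^2 - 5*b + 13) - 10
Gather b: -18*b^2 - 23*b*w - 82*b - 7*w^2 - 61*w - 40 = -18*b^2 + b*(-23*w - 82) - 7*w^2 - 61*w - 40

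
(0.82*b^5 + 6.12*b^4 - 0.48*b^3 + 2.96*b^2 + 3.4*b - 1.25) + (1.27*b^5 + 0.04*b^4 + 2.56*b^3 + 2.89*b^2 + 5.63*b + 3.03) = 2.09*b^5 + 6.16*b^4 + 2.08*b^3 + 5.85*b^2 + 9.03*b + 1.78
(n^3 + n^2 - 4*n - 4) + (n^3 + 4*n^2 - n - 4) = 2*n^3 + 5*n^2 - 5*n - 8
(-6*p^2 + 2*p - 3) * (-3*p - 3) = 18*p^3 + 12*p^2 + 3*p + 9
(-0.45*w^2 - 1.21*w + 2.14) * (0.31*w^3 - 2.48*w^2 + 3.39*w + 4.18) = -0.1395*w^5 + 0.7409*w^4 + 2.1387*w^3 - 11.2901*w^2 + 2.1968*w + 8.9452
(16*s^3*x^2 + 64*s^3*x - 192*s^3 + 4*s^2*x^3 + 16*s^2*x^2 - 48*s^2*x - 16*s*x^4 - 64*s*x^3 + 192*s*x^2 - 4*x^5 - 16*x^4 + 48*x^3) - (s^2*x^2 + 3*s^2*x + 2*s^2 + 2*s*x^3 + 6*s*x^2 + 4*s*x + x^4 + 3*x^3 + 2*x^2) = 16*s^3*x^2 + 64*s^3*x - 192*s^3 + 4*s^2*x^3 + 15*s^2*x^2 - 51*s^2*x - 2*s^2 - 16*s*x^4 - 66*s*x^3 + 186*s*x^2 - 4*s*x - 4*x^5 - 17*x^4 + 45*x^3 - 2*x^2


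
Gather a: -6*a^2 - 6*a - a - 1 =-6*a^2 - 7*a - 1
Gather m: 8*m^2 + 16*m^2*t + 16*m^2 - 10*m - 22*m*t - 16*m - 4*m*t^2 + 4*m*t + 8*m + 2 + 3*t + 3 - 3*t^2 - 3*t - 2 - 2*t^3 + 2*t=m^2*(16*t + 24) + m*(-4*t^2 - 18*t - 18) - 2*t^3 - 3*t^2 + 2*t + 3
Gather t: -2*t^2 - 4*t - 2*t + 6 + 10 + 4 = -2*t^2 - 6*t + 20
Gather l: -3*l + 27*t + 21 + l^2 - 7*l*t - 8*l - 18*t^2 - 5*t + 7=l^2 + l*(-7*t - 11) - 18*t^2 + 22*t + 28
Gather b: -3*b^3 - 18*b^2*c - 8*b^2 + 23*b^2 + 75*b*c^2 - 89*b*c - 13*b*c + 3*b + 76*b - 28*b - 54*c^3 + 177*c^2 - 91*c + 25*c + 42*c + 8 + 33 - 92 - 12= -3*b^3 + b^2*(15 - 18*c) + b*(75*c^2 - 102*c + 51) - 54*c^3 + 177*c^2 - 24*c - 63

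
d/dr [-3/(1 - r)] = -3/(r - 1)^2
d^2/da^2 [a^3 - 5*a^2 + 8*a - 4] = 6*a - 10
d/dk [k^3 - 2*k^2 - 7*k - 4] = 3*k^2 - 4*k - 7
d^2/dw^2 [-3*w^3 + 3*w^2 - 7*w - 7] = 6 - 18*w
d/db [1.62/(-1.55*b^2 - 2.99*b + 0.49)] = (5.022*b + 4.8438)/(1.55*b^2 + 2.99*b - 0.49)^2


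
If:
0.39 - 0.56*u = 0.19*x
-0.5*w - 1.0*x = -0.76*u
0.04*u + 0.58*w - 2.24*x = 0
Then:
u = 0.64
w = 0.62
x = 0.17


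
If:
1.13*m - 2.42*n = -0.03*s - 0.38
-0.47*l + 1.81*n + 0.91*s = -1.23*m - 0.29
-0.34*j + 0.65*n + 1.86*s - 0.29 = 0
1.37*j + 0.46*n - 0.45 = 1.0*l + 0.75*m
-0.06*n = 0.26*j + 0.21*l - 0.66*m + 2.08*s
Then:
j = -0.81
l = -1.19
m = -0.57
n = -0.11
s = 0.04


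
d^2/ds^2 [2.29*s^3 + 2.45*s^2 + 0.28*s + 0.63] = 13.74*s + 4.9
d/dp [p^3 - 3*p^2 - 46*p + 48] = 3*p^2 - 6*p - 46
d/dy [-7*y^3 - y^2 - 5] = y*(-21*y - 2)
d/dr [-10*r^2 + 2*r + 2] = 2 - 20*r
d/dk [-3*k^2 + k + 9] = 1 - 6*k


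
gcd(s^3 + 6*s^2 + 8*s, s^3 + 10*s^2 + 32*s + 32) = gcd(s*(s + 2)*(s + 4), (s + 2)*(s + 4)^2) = s^2 + 6*s + 8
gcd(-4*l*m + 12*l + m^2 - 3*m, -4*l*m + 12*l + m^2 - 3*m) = 4*l*m - 12*l - m^2 + 3*m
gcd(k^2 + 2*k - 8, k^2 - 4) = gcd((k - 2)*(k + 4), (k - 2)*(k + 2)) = k - 2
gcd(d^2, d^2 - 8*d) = d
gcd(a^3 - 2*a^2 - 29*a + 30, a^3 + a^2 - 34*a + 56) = 1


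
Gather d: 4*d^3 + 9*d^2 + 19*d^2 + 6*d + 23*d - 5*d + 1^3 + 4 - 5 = 4*d^3 + 28*d^2 + 24*d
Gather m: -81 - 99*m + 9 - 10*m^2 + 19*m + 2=-10*m^2 - 80*m - 70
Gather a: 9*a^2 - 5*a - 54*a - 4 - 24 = 9*a^2 - 59*a - 28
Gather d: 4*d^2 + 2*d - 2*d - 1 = 4*d^2 - 1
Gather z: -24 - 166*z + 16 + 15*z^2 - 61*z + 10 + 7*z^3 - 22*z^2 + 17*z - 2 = 7*z^3 - 7*z^2 - 210*z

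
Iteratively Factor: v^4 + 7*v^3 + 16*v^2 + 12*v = (v + 3)*(v^3 + 4*v^2 + 4*v) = v*(v + 3)*(v^2 + 4*v + 4) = v*(v + 2)*(v + 3)*(v + 2)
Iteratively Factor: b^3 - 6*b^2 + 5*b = (b - 5)*(b^2 - b) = b*(b - 5)*(b - 1)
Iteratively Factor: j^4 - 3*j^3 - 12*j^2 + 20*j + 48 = (j + 2)*(j^3 - 5*j^2 - 2*j + 24) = (j - 4)*(j + 2)*(j^2 - j - 6) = (j - 4)*(j - 3)*(j + 2)*(j + 2)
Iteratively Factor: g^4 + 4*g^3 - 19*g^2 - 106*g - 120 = (g - 5)*(g^3 + 9*g^2 + 26*g + 24) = (g - 5)*(g + 3)*(g^2 + 6*g + 8) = (g - 5)*(g + 2)*(g + 3)*(g + 4)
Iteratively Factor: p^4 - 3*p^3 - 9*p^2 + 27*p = (p)*(p^3 - 3*p^2 - 9*p + 27) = p*(p - 3)*(p^2 - 9) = p*(p - 3)*(p + 3)*(p - 3)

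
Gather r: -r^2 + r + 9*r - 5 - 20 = -r^2 + 10*r - 25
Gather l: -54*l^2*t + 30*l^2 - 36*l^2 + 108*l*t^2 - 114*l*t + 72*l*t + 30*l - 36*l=l^2*(-54*t - 6) + l*(108*t^2 - 42*t - 6)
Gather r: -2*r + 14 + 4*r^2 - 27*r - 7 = 4*r^2 - 29*r + 7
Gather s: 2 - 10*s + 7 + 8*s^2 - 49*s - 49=8*s^2 - 59*s - 40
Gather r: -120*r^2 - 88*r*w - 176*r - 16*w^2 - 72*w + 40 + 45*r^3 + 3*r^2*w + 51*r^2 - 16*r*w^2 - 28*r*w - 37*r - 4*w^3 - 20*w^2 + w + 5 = 45*r^3 + r^2*(3*w - 69) + r*(-16*w^2 - 116*w - 213) - 4*w^3 - 36*w^2 - 71*w + 45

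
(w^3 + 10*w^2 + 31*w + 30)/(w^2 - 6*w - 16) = (w^2 + 8*w + 15)/(w - 8)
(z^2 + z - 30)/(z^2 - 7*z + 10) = (z + 6)/(z - 2)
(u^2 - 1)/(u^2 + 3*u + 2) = (u - 1)/(u + 2)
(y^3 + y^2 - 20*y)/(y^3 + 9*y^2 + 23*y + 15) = y*(y - 4)/(y^2 + 4*y + 3)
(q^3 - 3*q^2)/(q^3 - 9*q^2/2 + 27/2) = 2*q^2/(2*q^2 - 3*q - 9)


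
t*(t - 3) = t^2 - 3*t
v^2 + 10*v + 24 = (v + 4)*(v + 6)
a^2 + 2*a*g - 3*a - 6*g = (a - 3)*(a + 2*g)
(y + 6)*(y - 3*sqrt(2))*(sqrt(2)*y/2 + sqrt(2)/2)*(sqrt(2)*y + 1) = y^4 - 5*sqrt(2)*y^3/2 + 7*y^3 - 35*sqrt(2)*y^2/2 + 3*y^2 - 15*sqrt(2)*y - 21*y - 18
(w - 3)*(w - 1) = w^2 - 4*w + 3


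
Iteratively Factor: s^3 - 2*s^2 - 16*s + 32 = (s + 4)*(s^2 - 6*s + 8) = (s - 2)*(s + 4)*(s - 4)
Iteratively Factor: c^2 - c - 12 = (c - 4)*(c + 3)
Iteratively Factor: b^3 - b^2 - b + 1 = (b + 1)*(b^2 - 2*b + 1) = (b - 1)*(b + 1)*(b - 1)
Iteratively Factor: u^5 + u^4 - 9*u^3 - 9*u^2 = (u)*(u^4 + u^3 - 9*u^2 - 9*u) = u*(u - 3)*(u^3 + 4*u^2 + 3*u) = u*(u - 3)*(u + 3)*(u^2 + u) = u*(u - 3)*(u + 1)*(u + 3)*(u)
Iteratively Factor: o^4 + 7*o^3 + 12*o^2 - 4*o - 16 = (o + 2)*(o^3 + 5*o^2 + 2*o - 8) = (o + 2)^2*(o^2 + 3*o - 4) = (o + 2)^2*(o + 4)*(o - 1)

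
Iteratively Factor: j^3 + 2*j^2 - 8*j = (j + 4)*(j^2 - 2*j) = (j - 2)*(j + 4)*(j)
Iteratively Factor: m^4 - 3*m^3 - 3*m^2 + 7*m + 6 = (m - 3)*(m^3 - 3*m - 2) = (m - 3)*(m - 2)*(m^2 + 2*m + 1) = (m - 3)*(m - 2)*(m + 1)*(m + 1)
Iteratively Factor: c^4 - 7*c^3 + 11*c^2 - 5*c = (c)*(c^3 - 7*c^2 + 11*c - 5) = c*(c - 5)*(c^2 - 2*c + 1) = c*(c - 5)*(c - 1)*(c - 1)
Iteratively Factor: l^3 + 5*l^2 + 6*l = (l)*(l^2 + 5*l + 6) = l*(l + 2)*(l + 3)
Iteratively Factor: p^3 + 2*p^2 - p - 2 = (p + 2)*(p^2 - 1) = (p - 1)*(p + 2)*(p + 1)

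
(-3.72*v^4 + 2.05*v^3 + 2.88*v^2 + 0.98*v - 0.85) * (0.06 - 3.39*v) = 12.6108*v^5 - 7.1727*v^4 - 9.6402*v^3 - 3.1494*v^2 + 2.9403*v - 0.051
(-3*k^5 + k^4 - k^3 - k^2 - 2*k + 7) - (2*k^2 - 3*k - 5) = -3*k^5 + k^4 - k^3 - 3*k^2 + k + 12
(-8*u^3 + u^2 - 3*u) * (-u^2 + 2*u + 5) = 8*u^5 - 17*u^4 - 35*u^3 - u^2 - 15*u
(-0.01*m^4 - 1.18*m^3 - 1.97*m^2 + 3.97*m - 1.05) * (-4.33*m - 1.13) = 0.0433*m^5 + 5.1207*m^4 + 9.8635*m^3 - 14.964*m^2 + 0.0604000000000005*m + 1.1865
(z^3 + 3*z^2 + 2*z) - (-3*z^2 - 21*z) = z^3 + 6*z^2 + 23*z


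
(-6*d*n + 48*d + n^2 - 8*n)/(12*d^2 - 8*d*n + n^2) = (8 - n)/(2*d - n)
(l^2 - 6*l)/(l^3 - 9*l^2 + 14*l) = (l - 6)/(l^2 - 9*l + 14)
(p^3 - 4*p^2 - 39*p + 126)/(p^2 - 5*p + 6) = (p^2 - p - 42)/(p - 2)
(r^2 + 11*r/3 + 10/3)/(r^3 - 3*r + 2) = (r + 5/3)/(r^2 - 2*r + 1)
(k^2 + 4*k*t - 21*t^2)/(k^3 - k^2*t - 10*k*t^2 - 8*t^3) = (-k^2 - 4*k*t + 21*t^2)/(-k^3 + k^2*t + 10*k*t^2 + 8*t^3)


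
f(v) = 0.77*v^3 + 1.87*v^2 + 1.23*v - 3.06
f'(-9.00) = 154.68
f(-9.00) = -423.99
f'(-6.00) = 61.95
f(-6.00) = -109.44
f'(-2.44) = 5.86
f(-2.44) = -6.11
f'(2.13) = 19.68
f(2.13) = 15.48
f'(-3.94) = 22.35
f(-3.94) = -25.97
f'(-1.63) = 1.27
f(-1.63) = -3.43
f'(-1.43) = 0.61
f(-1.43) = -3.25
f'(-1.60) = 1.16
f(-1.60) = -3.39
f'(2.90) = 31.50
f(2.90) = 35.01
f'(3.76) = 47.95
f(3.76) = 68.93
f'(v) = 2.31*v^2 + 3.74*v + 1.23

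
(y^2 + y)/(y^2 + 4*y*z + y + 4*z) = y/(y + 4*z)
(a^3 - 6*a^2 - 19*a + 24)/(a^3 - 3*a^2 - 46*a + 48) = (a + 3)/(a + 6)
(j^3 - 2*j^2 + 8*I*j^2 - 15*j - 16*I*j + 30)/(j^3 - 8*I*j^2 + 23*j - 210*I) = (j^2 + j*(-2 + 3*I) - 6*I)/(j^2 - 13*I*j - 42)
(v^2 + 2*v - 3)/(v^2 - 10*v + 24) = (v^2 + 2*v - 3)/(v^2 - 10*v + 24)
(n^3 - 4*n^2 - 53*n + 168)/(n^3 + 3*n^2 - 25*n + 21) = (n - 8)/(n - 1)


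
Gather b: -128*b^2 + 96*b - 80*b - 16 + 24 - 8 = -128*b^2 + 16*b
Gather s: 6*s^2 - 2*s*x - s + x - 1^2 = 6*s^2 + s*(-2*x - 1) + x - 1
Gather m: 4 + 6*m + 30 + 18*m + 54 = 24*m + 88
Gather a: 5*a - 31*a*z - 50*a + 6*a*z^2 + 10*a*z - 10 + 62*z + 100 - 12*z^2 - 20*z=a*(6*z^2 - 21*z - 45) - 12*z^2 + 42*z + 90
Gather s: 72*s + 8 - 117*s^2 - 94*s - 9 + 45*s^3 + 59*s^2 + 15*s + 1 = 45*s^3 - 58*s^2 - 7*s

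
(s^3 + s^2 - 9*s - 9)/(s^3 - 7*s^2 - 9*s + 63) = (s + 1)/(s - 7)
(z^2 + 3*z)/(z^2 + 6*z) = (z + 3)/(z + 6)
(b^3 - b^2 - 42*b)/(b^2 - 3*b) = (b^2 - b - 42)/(b - 3)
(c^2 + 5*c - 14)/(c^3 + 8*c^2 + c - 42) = 1/(c + 3)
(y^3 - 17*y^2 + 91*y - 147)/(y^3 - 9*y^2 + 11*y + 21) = (y - 7)/(y + 1)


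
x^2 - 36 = (x - 6)*(x + 6)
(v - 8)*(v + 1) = v^2 - 7*v - 8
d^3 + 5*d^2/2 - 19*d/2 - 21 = (d - 3)*(d + 2)*(d + 7/2)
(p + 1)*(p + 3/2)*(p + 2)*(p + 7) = p^4 + 23*p^3/2 + 38*p^2 + 97*p/2 + 21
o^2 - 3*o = o*(o - 3)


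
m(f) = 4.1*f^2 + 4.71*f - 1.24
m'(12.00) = 103.11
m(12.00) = 645.68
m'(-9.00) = -69.09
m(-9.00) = 288.47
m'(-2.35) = -14.56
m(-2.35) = 10.33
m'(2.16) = 22.42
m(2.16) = 28.06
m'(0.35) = 7.58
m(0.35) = 0.91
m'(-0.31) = 2.17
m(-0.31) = -2.31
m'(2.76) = 27.34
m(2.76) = 42.99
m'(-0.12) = 3.73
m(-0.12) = -1.75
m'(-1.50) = -7.59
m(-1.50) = 0.92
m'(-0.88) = -2.51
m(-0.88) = -2.21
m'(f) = 8.2*f + 4.71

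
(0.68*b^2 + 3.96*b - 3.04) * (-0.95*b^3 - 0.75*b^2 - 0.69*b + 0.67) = -0.646*b^5 - 4.272*b^4 - 0.5512*b^3 + 0.00320000000000059*b^2 + 4.7508*b - 2.0368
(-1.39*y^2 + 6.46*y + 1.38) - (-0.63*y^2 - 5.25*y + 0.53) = -0.76*y^2 + 11.71*y + 0.85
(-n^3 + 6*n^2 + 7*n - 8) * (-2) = 2*n^3 - 12*n^2 - 14*n + 16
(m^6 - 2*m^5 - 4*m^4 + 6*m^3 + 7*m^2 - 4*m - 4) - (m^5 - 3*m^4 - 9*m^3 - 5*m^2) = m^6 - 3*m^5 - m^4 + 15*m^3 + 12*m^2 - 4*m - 4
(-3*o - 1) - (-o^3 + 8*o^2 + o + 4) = o^3 - 8*o^2 - 4*o - 5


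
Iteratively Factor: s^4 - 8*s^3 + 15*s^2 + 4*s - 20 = (s - 2)*(s^3 - 6*s^2 + 3*s + 10) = (s - 2)^2*(s^2 - 4*s - 5) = (s - 2)^2*(s + 1)*(s - 5)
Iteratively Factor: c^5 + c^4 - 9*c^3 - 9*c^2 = (c - 3)*(c^4 + 4*c^3 + 3*c^2) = c*(c - 3)*(c^3 + 4*c^2 + 3*c) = c*(c - 3)*(c + 3)*(c^2 + c) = c*(c - 3)*(c + 1)*(c + 3)*(c)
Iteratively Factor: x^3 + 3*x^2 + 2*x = (x + 2)*(x^2 + x) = (x + 1)*(x + 2)*(x)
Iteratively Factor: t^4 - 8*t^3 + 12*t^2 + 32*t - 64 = (t - 4)*(t^3 - 4*t^2 - 4*t + 16) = (t - 4)*(t + 2)*(t^2 - 6*t + 8) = (t - 4)^2*(t + 2)*(t - 2)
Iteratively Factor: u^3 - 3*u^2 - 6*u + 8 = (u + 2)*(u^2 - 5*u + 4) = (u - 4)*(u + 2)*(u - 1)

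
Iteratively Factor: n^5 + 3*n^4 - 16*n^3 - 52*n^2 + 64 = (n - 4)*(n^4 + 7*n^3 + 12*n^2 - 4*n - 16) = (n - 4)*(n - 1)*(n^3 + 8*n^2 + 20*n + 16) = (n - 4)*(n - 1)*(n + 4)*(n^2 + 4*n + 4) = (n - 4)*(n - 1)*(n + 2)*(n + 4)*(n + 2)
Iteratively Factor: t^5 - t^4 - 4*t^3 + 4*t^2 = (t)*(t^4 - t^3 - 4*t^2 + 4*t) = t*(t - 1)*(t^3 - 4*t) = t^2*(t - 1)*(t^2 - 4) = t^2*(t - 1)*(t + 2)*(t - 2)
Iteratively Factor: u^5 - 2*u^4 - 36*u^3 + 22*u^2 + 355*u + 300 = (u - 5)*(u^4 + 3*u^3 - 21*u^2 - 83*u - 60) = (u - 5)*(u + 1)*(u^3 + 2*u^2 - 23*u - 60) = (u - 5)^2*(u + 1)*(u^2 + 7*u + 12) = (u - 5)^2*(u + 1)*(u + 3)*(u + 4)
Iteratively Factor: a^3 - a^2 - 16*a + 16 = (a - 1)*(a^2 - 16) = (a - 4)*(a - 1)*(a + 4)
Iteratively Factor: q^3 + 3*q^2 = (q + 3)*(q^2) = q*(q + 3)*(q)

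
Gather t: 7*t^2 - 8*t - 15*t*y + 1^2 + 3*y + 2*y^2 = 7*t^2 + t*(-15*y - 8) + 2*y^2 + 3*y + 1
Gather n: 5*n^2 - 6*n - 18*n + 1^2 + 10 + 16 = 5*n^2 - 24*n + 27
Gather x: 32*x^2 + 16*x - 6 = 32*x^2 + 16*x - 6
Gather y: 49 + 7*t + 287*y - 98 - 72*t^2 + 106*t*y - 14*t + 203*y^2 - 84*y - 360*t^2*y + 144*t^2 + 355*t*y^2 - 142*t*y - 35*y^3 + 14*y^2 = 72*t^2 - 7*t - 35*y^3 + y^2*(355*t + 217) + y*(-360*t^2 - 36*t + 203) - 49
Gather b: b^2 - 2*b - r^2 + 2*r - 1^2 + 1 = b^2 - 2*b - r^2 + 2*r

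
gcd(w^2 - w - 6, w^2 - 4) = w + 2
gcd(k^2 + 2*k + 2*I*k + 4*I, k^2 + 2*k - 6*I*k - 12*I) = k + 2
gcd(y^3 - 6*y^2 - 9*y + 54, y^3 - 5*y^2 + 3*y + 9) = y - 3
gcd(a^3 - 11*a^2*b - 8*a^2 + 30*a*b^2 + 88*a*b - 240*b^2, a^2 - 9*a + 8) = a - 8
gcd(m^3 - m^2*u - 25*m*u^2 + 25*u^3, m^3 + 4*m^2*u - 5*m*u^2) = -m^2 - 4*m*u + 5*u^2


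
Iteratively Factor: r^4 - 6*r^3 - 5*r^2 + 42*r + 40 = (r - 5)*(r^3 - r^2 - 10*r - 8) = (r - 5)*(r - 4)*(r^2 + 3*r + 2) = (r - 5)*(r - 4)*(r + 1)*(r + 2)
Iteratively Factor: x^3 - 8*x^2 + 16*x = (x - 4)*(x^2 - 4*x) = (x - 4)^2*(x)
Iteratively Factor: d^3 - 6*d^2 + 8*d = (d - 2)*(d^2 - 4*d) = (d - 4)*(d - 2)*(d)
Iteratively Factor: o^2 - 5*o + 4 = (o - 4)*(o - 1)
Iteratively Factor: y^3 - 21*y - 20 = (y + 1)*(y^2 - y - 20) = (y - 5)*(y + 1)*(y + 4)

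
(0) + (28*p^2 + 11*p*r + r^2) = 28*p^2 + 11*p*r + r^2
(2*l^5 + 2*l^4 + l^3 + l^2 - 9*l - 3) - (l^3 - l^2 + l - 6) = 2*l^5 + 2*l^4 + 2*l^2 - 10*l + 3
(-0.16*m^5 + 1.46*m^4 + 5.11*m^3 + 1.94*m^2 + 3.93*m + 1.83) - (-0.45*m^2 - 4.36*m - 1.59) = -0.16*m^5 + 1.46*m^4 + 5.11*m^3 + 2.39*m^2 + 8.29*m + 3.42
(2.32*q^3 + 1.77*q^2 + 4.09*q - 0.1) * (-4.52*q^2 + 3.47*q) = -10.4864*q^5 + 0.0500000000000007*q^4 - 12.3449*q^3 + 14.6443*q^2 - 0.347*q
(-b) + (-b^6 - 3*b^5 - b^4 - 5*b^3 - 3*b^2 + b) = -b^6 - 3*b^5 - b^4 - 5*b^3 - 3*b^2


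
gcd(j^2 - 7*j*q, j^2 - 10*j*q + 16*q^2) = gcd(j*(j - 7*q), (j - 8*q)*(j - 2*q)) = 1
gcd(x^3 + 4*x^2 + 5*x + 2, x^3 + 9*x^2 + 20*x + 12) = x^2 + 3*x + 2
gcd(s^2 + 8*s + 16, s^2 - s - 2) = 1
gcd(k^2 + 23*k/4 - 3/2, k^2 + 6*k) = k + 6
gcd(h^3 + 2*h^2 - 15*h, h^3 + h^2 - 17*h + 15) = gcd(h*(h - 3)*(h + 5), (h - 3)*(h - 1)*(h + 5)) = h^2 + 2*h - 15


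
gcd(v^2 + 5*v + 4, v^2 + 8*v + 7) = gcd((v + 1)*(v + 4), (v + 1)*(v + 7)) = v + 1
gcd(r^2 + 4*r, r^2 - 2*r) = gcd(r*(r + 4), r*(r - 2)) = r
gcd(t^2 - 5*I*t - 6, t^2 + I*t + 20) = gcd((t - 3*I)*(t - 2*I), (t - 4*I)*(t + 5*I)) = 1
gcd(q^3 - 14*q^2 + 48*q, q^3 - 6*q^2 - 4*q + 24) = q - 6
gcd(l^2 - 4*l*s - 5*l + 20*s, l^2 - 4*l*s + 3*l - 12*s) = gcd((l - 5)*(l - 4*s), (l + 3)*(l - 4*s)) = -l + 4*s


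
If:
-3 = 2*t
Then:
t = -3/2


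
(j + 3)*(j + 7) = j^2 + 10*j + 21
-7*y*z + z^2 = z*(-7*y + z)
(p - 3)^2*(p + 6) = p^3 - 27*p + 54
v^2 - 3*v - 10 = (v - 5)*(v + 2)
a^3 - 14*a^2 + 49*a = a*(a - 7)^2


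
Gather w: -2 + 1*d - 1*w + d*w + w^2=d + w^2 + w*(d - 1) - 2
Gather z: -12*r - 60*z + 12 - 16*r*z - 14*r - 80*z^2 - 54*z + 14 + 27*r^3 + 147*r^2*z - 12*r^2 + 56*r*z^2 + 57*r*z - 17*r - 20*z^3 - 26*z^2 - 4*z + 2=27*r^3 - 12*r^2 - 43*r - 20*z^3 + z^2*(56*r - 106) + z*(147*r^2 + 41*r - 118) + 28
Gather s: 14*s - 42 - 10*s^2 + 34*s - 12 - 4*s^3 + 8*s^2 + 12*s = -4*s^3 - 2*s^2 + 60*s - 54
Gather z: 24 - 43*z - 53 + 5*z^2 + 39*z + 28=5*z^2 - 4*z - 1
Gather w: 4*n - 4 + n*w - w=4*n + w*(n - 1) - 4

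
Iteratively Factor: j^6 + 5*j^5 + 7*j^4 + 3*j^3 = (j)*(j^5 + 5*j^4 + 7*j^3 + 3*j^2) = j*(j + 1)*(j^4 + 4*j^3 + 3*j^2) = j^2*(j + 1)*(j^3 + 4*j^2 + 3*j) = j^2*(j + 1)^2*(j^2 + 3*j) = j^3*(j + 1)^2*(j + 3)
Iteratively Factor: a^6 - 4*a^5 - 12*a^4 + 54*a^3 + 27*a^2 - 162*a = (a + 2)*(a^5 - 6*a^4 + 54*a^2 - 81*a) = (a - 3)*(a + 2)*(a^4 - 3*a^3 - 9*a^2 + 27*a) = (a - 3)^2*(a + 2)*(a^3 - 9*a) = a*(a - 3)^2*(a + 2)*(a^2 - 9) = a*(a - 3)^2*(a + 2)*(a + 3)*(a - 3)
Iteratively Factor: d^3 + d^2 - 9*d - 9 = (d + 1)*(d^2 - 9) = (d + 1)*(d + 3)*(d - 3)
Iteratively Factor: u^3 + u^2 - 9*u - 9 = (u + 1)*(u^2 - 9) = (u + 1)*(u + 3)*(u - 3)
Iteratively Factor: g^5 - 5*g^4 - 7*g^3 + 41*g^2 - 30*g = (g - 5)*(g^4 - 7*g^2 + 6*g) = (g - 5)*(g - 2)*(g^3 + 2*g^2 - 3*g) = (g - 5)*(g - 2)*(g - 1)*(g^2 + 3*g) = (g - 5)*(g - 2)*(g - 1)*(g + 3)*(g)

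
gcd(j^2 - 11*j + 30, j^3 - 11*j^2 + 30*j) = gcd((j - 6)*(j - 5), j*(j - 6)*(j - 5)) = j^2 - 11*j + 30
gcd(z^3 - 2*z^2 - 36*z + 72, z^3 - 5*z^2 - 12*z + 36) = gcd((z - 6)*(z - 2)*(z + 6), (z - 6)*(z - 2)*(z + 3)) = z^2 - 8*z + 12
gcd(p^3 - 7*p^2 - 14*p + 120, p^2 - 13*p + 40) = p - 5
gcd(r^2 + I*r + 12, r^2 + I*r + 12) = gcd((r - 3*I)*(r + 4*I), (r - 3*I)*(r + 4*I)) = r^2 + I*r + 12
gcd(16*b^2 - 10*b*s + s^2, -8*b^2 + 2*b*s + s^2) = -2*b + s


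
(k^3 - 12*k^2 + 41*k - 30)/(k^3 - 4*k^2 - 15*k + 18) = (k - 5)/(k + 3)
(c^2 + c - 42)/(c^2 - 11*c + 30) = (c + 7)/(c - 5)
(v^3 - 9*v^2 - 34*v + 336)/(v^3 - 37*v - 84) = (v^2 - 2*v - 48)/(v^2 + 7*v + 12)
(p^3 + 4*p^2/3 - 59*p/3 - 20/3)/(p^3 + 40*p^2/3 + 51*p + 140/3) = (3*p^2 - 11*p - 4)/(3*p^2 + 25*p + 28)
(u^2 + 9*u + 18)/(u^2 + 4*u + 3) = (u + 6)/(u + 1)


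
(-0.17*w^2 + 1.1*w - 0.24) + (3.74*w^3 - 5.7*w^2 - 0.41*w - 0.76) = 3.74*w^3 - 5.87*w^2 + 0.69*w - 1.0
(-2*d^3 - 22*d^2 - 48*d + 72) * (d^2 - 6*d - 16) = -2*d^5 - 10*d^4 + 116*d^3 + 712*d^2 + 336*d - 1152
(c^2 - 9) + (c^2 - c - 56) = 2*c^2 - c - 65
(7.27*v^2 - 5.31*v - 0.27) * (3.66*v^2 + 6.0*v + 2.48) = 26.6082*v^4 + 24.1854*v^3 - 14.8186*v^2 - 14.7888*v - 0.6696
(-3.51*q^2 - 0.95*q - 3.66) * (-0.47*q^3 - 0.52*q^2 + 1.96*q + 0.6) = 1.6497*q^5 + 2.2717*q^4 - 4.6654*q^3 - 2.0648*q^2 - 7.7436*q - 2.196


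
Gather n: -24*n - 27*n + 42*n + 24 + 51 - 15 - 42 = 18 - 9*n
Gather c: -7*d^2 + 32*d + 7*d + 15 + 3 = -7*d^2 + 39*d + 18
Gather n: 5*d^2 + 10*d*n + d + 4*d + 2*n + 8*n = 5*d^2 + 5*d + n*(10*d + 10)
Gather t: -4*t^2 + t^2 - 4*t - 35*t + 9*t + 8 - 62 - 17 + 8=-3*t^2 - 30*t - 63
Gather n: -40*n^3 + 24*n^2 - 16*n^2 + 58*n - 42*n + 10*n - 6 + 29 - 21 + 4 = -40*n^3 + 8*n^2 + 26*n + 6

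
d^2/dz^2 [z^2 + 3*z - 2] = 2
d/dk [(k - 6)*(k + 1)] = 2*k - 5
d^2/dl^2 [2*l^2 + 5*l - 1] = 4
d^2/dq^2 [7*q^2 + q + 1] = 14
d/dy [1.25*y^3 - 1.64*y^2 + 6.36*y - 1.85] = 3.75*y^2 - 3.28*y + 6.36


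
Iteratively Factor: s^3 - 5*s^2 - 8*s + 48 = (s - 4)*(s^2 - s - 12) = (s - 4)*(s + 3)*(s - 4)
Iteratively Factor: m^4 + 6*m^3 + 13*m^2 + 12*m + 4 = (m + 2)*(m^3 + 4*m^2 + 5*m + 2) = (m + 1)*(m + 2)*(m^2 + 3*m + 2) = (m + 1)^2*(m + 2)*(m + 2)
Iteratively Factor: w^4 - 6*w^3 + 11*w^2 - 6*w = (w - 2)*(w^3 - 4*w^2 + 3*w) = w*(w - 2)*(w^2 - 4*w + 3) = w*(w - 2)*(w - 1)*(w - 3)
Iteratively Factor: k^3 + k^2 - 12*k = (k - 3)*(k^2 + 4*k) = k*(k - 3)*(k + 4)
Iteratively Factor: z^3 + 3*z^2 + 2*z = (z)*(z^2 + 3*z + 2) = z*(z + 1)*(z + 2)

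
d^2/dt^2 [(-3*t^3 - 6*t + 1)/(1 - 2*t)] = 2*(12*t^3 - 18*t^2 + 9*t + 8)/(8*t^3 - 12*t^2 + 6*t - 1)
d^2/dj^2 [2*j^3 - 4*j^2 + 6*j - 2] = 12*j - 8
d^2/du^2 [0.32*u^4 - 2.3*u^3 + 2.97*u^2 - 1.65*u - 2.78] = 3.84*u^2 - 13.8*u + 5.94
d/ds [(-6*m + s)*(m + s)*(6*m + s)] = -36*m^2 + 2*m*s + 3*s^2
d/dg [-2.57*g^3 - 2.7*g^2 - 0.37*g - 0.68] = -7.71*g^2 - 5.4*g - 0.37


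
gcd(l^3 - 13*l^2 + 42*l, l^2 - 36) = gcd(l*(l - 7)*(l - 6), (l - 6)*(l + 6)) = l - 6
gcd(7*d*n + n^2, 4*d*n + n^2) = n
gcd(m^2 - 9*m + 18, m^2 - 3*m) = m - 3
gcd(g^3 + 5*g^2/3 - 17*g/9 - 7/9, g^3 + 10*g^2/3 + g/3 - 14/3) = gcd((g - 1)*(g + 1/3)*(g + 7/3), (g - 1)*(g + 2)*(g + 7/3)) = g^2 + 4*g/3 - 7/3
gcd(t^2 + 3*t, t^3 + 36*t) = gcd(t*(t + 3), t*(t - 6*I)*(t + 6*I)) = t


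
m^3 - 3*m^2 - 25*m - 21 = (m - 7)*(m + 1)*(m + 3)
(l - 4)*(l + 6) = l^2 + 2*l - 24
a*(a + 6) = a^2 + 6*a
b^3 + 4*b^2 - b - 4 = (b - 1)*(b + 1)*(b + 4)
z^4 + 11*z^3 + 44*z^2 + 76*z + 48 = (z + 2)^2*(z + 3)*(z + 4)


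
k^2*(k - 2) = k^3 - 2*k^2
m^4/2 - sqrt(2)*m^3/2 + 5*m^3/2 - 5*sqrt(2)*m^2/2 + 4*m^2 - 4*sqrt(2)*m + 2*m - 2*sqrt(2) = (m/2 + 1)*(m + 1)*(m + 2)*(m - sqrt(2))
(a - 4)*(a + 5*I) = a^2 - 4*a + 5*I*a - 20*I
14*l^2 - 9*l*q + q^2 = (-7*l + q)*(-2*l + q)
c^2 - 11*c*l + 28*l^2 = (c - 7*l)*(c - 4*l)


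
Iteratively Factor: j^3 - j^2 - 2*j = (j)*(j^2 - j - 2) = j*(j + 1)*(j - 2)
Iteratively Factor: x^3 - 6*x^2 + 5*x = (x - 5)*(x^2 - x) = (x - 5)*(x - 1)*(x)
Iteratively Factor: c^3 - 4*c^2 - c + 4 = (c - 1)*(c^2 - 3*c - 4) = (c - 4)*(c - 1)*(c + 1)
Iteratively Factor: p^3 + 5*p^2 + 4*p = (p)*(p^2 + 5*p + 4) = p*(p + 1)*(p + 4)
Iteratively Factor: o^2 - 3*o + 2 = (o - 2)*(o - 1)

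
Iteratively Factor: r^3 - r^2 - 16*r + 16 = (r - 1)*(r^2 - 16) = (r - 1)*(r + 4)*(r - 4)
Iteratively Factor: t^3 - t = (t + 1)*(t^2 - t) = t*(t + 1)*(t - 1)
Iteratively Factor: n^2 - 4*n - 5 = (n + 1)*(n - 5)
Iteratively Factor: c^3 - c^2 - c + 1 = (c - 1)*(c^2 - 1) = (c - 1)^2*(c + 1)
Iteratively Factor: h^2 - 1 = (h + 1)*(h - 1)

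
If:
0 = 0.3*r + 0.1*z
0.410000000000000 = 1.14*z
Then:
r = -0.12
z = 0.36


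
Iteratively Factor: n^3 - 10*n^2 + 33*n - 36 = (n - 3)*(n^2 - 7*n + 12) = (n - 3)^2*(n - 4)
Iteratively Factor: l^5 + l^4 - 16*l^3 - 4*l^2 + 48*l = (l + 2)*(l^4 - l^3 - 14*l^2 + 24*l) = (l + 2)*(l + 4)*(l^3 - 5*l^2 + 6*l) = (l - 3)*(l + 2)*(l + 4)*(l^2 - 2*l) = l*(l - 3)*(l + 2)*(l + 4)*(l - 2)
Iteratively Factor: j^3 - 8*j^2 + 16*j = (j)*(j^2 - 8*j + 16) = j*(j - 4)*(j - 4)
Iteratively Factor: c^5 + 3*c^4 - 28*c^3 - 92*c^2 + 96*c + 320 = (c + 4)*(c^4 - c^3 - 24*c^2 + 4*c + 80) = (c - 5)*(c + 4)*(c^3 + 4*c^2 - 4*c - 16) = (c - 5)*(c + 2)*(c + 4)*(c^2 + 2*c - 8) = (c - 5)*(c - 2)*(c + 2)*(c + 4)*(c + 4)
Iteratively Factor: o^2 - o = (o)*(o - 1)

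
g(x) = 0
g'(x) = 0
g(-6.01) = 0.00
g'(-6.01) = 0.00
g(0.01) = 0.00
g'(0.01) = 0.00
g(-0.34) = 0.00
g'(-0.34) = 0.00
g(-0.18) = 0.00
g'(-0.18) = 0.00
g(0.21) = 0.00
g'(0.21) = 0.00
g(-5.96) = 0.00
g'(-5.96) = 0.00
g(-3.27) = 0.00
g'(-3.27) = 0.00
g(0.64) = 0.00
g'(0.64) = 0.00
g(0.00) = 0.00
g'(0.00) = 0.00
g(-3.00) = 0.00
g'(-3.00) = 0.00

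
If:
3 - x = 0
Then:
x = 3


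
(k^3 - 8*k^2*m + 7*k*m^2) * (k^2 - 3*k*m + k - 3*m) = k^5 - 11*k^4*m + k^4 + 31*k^3*m^2 - 11*k^3*m - 21*k^2*m^3 + 31*k^2*m^2 - 21*k*m^3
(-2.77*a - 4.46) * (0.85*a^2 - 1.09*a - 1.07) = -2.3545*a^3 - 0.7717*a^2 + 7.8253*a + 4.7722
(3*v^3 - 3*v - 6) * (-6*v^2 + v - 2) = -18*v^5 + 3*v^4 + 12*v^3 + 33*v^2 + 12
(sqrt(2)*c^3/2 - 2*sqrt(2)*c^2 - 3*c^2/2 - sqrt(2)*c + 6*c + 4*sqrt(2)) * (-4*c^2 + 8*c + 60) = -2*sqrt(2)*c^5 + 6*c^4 + 12*sqrt(2)*c^4 - 36*c^3 + 18*sqrt(2)*c^3 - 144*sqrt(2)*c^2 - 42*c^2 - 28*sqrt(2)*c + 360*c + 240*sqrt(2)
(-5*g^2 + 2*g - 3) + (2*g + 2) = -5*g^2 + 4*g - 1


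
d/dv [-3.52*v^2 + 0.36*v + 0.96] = 0.36 - 7.04*v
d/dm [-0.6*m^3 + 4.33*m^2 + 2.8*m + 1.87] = -1.8*m^2 + 8.66*m + 2.8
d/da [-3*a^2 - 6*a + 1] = -6*a - 6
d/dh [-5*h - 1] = -5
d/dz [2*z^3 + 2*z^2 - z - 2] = 6*z^2 + 4*z - 1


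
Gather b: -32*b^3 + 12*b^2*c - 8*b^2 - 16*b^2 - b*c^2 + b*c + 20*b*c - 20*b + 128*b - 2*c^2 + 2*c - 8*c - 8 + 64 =-32*b^3 + b^2*(12*c - 24) + b*(-c^2 + 21*c + 108) - 2*c^2 - 6*c + 56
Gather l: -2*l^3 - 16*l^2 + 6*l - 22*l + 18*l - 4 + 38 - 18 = -2*l^3 - 16*l^2 + 2*l + 16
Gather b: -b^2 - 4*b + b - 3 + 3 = -b^2 - 3*b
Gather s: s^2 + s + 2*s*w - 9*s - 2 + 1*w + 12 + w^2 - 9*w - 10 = s^2 + s*(2*w - 8) + w^2 - 8*w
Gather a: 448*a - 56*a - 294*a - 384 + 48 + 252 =98*a - 84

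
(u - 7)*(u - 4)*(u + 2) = u^3 - 9*u^2 + 6*u + 56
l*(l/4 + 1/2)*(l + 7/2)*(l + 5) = l^4/4 + 21*l^3/8 + 69*l^2/8 + 35*l/4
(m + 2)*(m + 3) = m^2 + 5*m + 6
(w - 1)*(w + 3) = w^2 + 2*w - 3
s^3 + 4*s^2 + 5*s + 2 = (s + 1)^2*(s + 2)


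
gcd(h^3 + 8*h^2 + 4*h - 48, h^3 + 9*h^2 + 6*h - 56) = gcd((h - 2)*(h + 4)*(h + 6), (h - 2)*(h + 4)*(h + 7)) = h^2 + 2*h - 8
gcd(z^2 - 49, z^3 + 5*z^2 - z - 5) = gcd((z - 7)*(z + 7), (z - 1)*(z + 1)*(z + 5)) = 1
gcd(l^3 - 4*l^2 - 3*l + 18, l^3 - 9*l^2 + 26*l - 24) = l - 3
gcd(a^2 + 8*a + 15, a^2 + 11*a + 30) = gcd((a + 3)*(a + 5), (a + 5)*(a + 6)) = a + 5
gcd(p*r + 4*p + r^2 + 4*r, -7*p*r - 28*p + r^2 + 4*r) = r + 4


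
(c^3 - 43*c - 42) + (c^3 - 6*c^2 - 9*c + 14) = 2*c^3 - 6*c^2 - 52*c - 28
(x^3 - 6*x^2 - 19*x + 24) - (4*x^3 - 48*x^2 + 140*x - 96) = -3*x^3 + 42*x^2 - 159*x + 120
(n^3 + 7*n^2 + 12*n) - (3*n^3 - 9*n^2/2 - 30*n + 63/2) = -2*n^3 + 23*n^2/2 + 42*n - 63/2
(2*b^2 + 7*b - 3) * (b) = 2*b^3 + 7*b^2 - 3*b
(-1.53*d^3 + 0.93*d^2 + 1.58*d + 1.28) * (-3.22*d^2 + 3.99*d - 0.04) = 4.9266*d^5 - 9.0993*d^4 - 1.3157*d^3 + 2.1454*d^2 + 5.044*d - 0.0512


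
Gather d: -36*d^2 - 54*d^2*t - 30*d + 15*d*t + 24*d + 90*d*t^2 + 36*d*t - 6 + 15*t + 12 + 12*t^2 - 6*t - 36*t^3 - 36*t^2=d^2*(-54*t - 36) + d*(90*t^2 + 51*t - 6) - 36*t^3 - 24*t^2 + 9*t + 6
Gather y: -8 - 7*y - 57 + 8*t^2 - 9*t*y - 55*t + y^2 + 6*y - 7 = 8*t^2 - 55*t + y^2 + y*(-9*t - 1) - 72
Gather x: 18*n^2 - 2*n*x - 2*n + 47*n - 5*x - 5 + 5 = 18*n^2 + 45*n + x*(-2*n - 5)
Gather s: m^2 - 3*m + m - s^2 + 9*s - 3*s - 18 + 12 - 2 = m^2 - 2*m - s^2 + 6*s - 8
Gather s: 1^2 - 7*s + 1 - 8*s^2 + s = -8*s^2 - 6*s + 2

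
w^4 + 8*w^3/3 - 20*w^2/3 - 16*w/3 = w*(w - 2)*(w + 2/3)*(w + 4)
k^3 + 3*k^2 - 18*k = k*(k - 3)*(k + 6)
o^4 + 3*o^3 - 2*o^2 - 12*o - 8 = (o - 2)*(o + 1)*(o + 2)^2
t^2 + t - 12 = (t - 3)*(t + 4)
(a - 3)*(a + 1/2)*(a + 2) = a^3 - a^2/2 - 13*a/2 - 3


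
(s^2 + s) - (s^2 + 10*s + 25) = -9*s - 25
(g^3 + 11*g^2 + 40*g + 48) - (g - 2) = g^3 + 11*g^2 + 39*g + 50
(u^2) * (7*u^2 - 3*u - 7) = 7*u^4 - 3*u^3 - 7*u^2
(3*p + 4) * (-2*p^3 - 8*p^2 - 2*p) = -6*p^4 - 32*p^3 - 38*p^2 - 8*p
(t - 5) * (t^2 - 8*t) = t^3 - 13*t^2 + 40*t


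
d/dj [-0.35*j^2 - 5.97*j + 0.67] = -0.7*j - 5.97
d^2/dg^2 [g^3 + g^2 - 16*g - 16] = 6*g + 2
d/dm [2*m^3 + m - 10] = 6*m^2 + 1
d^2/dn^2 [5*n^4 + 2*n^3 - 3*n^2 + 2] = 60*n^2 + 12*n - 6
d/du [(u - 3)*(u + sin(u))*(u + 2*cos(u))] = (3 - u)*(u + sin(u))*(2*sin(u) - 1) + (u - 3)*(u + 2*cos(u))*(cos(u) + 1) + (u + sin(u))*(u + 2*cos(u))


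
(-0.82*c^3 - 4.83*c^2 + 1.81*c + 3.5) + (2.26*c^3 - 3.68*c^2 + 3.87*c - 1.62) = 1.44*c^3 - 8.51*c^2 + 5.68*c + 1.88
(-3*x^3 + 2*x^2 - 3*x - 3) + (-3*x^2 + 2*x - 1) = -3*x^3 - x^2 - x - 4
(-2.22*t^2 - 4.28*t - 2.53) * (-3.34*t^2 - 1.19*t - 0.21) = 7.4148*t^4 + 16.937*t^3 + 14.0096*t^2 + 3.9095*t + 0.5313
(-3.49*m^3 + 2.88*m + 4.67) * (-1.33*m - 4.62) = 4.6417*m^4 + 16.1238*m^3 - 3.8304*m^2 - 19.5167*m - 21.5754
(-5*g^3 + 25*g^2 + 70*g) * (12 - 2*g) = 10*g^4 - 110*g^3 + 160*g^2 + 840*g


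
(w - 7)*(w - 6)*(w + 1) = w^3 - 12*w^2 + 29*w + 42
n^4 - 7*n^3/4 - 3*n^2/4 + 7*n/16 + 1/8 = (n - 2)*(n - 1/2)*(n + 1/4)*(n + 1/2)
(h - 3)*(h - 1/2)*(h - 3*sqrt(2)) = h^3 - 3*sqrt(2)*h^2 - 7*h^2/2 + 3*h/2 + 21*sqrt(2)*h/2 - 9*sqrt(2)/2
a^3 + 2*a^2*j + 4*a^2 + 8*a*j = a*(a + 4)*(a + 2*j)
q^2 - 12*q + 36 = (q - 6)^2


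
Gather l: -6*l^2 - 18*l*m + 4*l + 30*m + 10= -6*l^2 + l*(4 - 18*m) + 30*m + 10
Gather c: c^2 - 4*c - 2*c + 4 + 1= c^2 - 6*c + 5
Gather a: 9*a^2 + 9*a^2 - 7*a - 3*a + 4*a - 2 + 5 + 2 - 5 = 18*a^2 - 6*a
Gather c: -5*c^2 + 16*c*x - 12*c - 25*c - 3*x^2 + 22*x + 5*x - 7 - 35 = -5*c^2 + c*(16*x - 37) - 3*x^2 + 27*x - 42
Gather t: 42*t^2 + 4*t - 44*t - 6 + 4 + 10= 42*t^2 - 40*t + 8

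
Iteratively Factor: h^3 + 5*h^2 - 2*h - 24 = (h - 2)*(h^2 + 7*h + 12) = (h - 2)*(h + 3)*(h + 4)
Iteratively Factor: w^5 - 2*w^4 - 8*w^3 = (w)*(w^4 - 2*w^3 - 8*w^2) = w^2*(w^3 - 2*w^2 - 8*w) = w^3*(w^2 - 2*w - 8) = w^3*(w + 2)*(w - 4)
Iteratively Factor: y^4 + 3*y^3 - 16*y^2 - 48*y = (y - 4)*(y^3 + 7*y^2 + 12*y) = (y - 4)*(y + 3)*(y^2 + 4*y) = y*(y - 4)*(y + 3)*(y + 4)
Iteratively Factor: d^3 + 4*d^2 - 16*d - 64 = (d + 4)*(d^2 - 16) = (d - 4)*(d + 4)*(d + 4)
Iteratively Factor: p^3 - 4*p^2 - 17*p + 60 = (p - 5)*(p^2 + p - 12) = (p - 5)*(p - 3)*(p + 4)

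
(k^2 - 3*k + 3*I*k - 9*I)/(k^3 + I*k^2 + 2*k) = (k^2 + 3*k*(-1 + I) - 9*I)/(k*(k^2 + I*k + 2))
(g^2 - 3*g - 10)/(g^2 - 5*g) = (g + 2)/g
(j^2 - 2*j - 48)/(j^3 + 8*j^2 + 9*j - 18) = (j - 8)/(j^2 + 2*j - 3)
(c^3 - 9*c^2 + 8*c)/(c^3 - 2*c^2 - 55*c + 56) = c/(c + 7)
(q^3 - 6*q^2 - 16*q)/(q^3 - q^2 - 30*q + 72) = q*(q^2 - 6*q - 16)/(q^3 - q^2 - 30*q + 72)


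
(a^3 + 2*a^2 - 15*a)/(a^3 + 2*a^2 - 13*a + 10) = a*(a - 3)/(a^2 - 3*a + 2)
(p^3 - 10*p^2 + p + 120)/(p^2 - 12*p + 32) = (p^2 - 2*p - 15)/(p - 4)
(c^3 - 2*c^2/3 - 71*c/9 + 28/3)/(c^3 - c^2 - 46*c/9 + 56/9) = (3*c^2 + 2*c - 21)/(3*c^2 + c - 14)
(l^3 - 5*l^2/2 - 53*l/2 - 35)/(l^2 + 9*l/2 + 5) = l - 7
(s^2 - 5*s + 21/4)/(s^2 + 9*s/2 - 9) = (s - 7/2)/(s + 6)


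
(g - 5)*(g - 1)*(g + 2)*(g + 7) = g^4 + 3*g^3 - 35*g^2 - 39*g + 70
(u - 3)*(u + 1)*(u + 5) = u^3 + 3*u^2 - 13*u - 15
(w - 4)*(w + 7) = w^2 + 3*w - 28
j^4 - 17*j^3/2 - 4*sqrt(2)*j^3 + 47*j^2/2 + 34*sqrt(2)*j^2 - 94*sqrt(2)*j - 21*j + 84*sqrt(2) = (j - 7/2)*(j - 3)*(j - 2)*(j - 4*sqrt(2))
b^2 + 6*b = b*(b + 6)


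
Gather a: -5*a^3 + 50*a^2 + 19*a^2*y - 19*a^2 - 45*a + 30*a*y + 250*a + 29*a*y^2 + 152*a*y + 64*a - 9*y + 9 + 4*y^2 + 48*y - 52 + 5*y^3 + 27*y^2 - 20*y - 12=-5*a^3 + a^2*(19*y + 31) + a*(29*y^2 + 182*y + 269) + 5*y^3 + 31*y^2 + 19*y - 55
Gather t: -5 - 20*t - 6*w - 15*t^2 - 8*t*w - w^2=-15*t^2 + t*(-8*w - 20) - w^2 - 6*w - 5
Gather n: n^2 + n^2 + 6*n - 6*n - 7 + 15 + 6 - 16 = 2*n^2 - 2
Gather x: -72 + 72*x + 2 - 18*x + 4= 54*x - 66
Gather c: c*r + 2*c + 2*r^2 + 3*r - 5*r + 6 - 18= c*(r + 2) + 2*r^2 - 2*r - 12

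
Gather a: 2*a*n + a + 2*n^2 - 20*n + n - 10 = a*(2*n + 1) + 2*n^2 - 19*n - 10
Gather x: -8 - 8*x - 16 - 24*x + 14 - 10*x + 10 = -42*x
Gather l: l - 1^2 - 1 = l - 2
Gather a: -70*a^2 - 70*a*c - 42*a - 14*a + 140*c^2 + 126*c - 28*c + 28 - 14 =-70*a^2 + a*(-70*c - 56) + 140*c^2 + 98*c + 14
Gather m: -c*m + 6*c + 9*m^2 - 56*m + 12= 6*c + 9*m^2 + m*(-c - 56) + 12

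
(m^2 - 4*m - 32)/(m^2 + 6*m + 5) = (m^2 - 4*m - 32)/(m^2 + 6*m + 5)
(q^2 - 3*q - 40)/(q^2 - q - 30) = (q - 8)/(q - 6)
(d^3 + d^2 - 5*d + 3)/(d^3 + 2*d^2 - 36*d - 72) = (d^3 + d^2 - 5*d + 3)/(d^3 + 2*d^2 - 36*d - 72)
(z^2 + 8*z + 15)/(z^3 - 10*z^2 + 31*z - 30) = (z^2 + 8*z + 15)/(z^3 - 10*z^2 + 31*z - 30)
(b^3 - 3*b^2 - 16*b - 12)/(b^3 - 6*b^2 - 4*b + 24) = (b + 1)/(b - 2)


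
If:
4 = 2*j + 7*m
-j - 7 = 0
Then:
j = -7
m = 18/7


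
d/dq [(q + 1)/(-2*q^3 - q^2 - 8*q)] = (-q*(2*q^2 + q + 8) + 2*(q + 1)*(3*q^2 + q + 4))/(q^2*(2*q^2 + q + 8)^2)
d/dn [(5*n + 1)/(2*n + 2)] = 2/(n^2 + 2*n + 1)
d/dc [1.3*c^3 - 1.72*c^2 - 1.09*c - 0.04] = 3.9*c^2 - 3.44*c - 1.09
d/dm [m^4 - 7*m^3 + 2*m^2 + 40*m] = 4*m^3 - 21*m^2 + 4*m + 40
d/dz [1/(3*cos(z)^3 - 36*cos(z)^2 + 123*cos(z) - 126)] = (3*cos(z)^2 - 24*cos(z) + 41)*sin(z)/(3*(cos(z)^3 - 12*cos(z)^2 + 41*cos(z) - 42)^2)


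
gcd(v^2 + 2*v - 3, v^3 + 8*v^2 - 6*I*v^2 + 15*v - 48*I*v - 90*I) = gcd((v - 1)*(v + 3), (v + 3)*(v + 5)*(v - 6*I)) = v + 3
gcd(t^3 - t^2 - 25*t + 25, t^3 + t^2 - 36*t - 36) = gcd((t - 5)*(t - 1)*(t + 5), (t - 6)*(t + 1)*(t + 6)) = 1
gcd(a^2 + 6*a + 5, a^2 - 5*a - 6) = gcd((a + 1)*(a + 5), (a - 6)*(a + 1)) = a + 1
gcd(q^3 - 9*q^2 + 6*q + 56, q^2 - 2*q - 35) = q - 7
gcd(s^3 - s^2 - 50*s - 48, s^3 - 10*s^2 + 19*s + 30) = s + 1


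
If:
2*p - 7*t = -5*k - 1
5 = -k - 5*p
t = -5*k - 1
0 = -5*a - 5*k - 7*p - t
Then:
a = 257/165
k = -5/33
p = -32/33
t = -8/33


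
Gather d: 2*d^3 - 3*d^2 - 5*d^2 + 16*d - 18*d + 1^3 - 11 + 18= 2*d^3 - 8*d^2 - 2*d + 8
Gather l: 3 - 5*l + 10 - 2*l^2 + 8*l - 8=-2*l^2 + 3*l + 5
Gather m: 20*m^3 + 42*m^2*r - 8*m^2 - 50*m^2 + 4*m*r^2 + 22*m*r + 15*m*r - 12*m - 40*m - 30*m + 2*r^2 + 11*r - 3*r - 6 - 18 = 20*m^3 + m^2*(42*r - 58) + m*(4*r^2 + 37*r - 82) + 2*r^2 + 8*r - 24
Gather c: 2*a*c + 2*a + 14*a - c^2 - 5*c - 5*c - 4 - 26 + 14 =16*a - c^2 + c*(2*a - 10) - 16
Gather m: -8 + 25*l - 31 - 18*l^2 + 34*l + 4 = -18*l^2 + 59*l - 35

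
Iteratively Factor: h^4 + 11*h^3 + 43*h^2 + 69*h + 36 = (h + 1)*(h^3 + 10*h^2 + 33*h + 36) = (h + 1)*(h + 3)*(h^2 + 7*h + 12) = (h + 1)*(h + 3)*(h + 4)*(h + 3)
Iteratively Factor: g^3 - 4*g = (g + 2)*(g^2 - 2*g) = (g - 2)*(g + 2)*(g)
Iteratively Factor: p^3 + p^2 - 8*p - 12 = (p - 3)*(p^2 + 4*p + 4) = (p - 3)*(p + 2)*(p + 2)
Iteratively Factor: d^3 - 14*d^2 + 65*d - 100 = (d - 4)*(d^2 - 10*d + 25) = (d - 5)*(d - 4)*(d - 5)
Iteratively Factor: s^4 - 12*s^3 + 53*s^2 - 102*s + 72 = (s - 3)*(s^3 - 9*s^2 + 26*s - 24) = (s - 4)*(s - 3)*(s^2 - 5*s + 6) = (s - 4)*(s - 3)*(s - 2)*(s - 3)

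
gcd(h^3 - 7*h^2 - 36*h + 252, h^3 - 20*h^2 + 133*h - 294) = h^2 - 13*h + 42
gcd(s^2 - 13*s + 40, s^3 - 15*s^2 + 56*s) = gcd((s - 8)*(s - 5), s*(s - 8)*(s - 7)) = s - 8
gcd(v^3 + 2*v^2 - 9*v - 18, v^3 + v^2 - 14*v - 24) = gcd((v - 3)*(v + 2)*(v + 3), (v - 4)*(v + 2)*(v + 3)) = v^2 + 5*v + 6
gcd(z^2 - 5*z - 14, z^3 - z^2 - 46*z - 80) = z + 2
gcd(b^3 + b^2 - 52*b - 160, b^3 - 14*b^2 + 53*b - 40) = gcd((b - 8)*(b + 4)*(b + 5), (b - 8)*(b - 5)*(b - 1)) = b - 8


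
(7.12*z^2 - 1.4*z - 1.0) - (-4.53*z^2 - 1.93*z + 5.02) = 11.65*z^2 + 0.53*z - 6.02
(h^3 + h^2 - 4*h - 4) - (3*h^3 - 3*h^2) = -2*h^3 + 4*h^2 - 4*h - 4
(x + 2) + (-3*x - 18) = -2*x - 16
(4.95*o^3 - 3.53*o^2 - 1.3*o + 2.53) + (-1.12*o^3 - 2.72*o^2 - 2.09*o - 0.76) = 3.83*o^3 - 6.25*o^2 - 3.39*o + 1.77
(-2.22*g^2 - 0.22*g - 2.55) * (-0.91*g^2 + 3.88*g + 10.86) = 2.0202*g^4 - 8.4134*g^3 - 22.6423*g^2 - 12.2832*g - 27.693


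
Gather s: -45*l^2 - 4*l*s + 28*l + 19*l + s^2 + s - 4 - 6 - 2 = -45*l^2 + 47*l + s^2 + s*(1 - 4*l) - 12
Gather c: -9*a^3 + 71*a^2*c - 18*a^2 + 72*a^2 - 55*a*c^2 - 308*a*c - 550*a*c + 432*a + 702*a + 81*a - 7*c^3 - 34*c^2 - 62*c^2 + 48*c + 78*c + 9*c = -9*a^3 + 54*a^2 + 1215*a - 7*c^3 + c^2*(-55*a - 96) + c*(71*a^2 - 858*a + 135)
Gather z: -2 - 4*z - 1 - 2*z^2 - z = -2*z^2 - 5*z - 3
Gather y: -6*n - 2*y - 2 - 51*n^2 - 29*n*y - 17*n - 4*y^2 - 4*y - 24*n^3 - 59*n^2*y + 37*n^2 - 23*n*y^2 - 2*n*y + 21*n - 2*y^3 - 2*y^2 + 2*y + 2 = -24*n^3 - 14*n^2 - 2*n - 2*y^3 + y^2*(-23*n - 6) + y*(-59*n^2 - 31*n - 4)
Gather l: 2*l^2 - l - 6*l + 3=2*l^2 - 7*l + 3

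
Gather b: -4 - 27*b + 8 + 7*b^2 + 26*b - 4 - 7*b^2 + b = 0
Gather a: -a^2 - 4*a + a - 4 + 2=-a^2 - 3*a - 2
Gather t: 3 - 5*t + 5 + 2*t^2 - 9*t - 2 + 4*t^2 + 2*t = 6*t^2 - 12*t + 6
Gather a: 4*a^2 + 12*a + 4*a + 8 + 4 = 4*a^2 + 16*a + 12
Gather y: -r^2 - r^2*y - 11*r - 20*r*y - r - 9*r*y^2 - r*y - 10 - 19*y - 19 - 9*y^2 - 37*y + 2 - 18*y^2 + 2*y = -r^2 - 12*r + y^2*(-9*r - 27) + y*(-r^2 - 21*r - 54) - 27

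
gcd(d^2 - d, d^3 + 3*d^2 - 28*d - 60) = 1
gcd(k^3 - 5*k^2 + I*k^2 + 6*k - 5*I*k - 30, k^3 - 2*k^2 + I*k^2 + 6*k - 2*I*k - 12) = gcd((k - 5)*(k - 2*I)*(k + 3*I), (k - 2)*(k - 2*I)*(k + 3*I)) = k^2 + I*k + 6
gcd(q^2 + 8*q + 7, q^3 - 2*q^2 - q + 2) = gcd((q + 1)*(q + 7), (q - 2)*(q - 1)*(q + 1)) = q + 1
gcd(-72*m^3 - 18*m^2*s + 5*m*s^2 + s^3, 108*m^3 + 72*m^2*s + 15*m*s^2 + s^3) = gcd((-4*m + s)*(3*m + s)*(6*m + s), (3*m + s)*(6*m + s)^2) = 18*m^2 + 9*m*s + s^2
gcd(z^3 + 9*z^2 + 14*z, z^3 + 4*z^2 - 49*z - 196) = z + 7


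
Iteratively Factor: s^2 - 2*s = (s)*(s - 2)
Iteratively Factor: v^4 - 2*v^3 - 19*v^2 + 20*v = (v - 1)*(v^3 - v^2 - 20*v) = (v - 1)*(v + 4)*(v^2 - 5*v) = v*(v - 1)*(v + 4)*(v - 5)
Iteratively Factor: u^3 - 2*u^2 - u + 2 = (u - 1)*(u^2 - u - 2) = (u - 2)*(u - 1)*(u + 1)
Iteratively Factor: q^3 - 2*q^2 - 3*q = (q)*(q^2 - 2*q - 3) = q*(q - 3)*(q + 1)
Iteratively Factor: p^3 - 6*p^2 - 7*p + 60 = (p + 3)*(p^2 - 9*p + 20) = (p - 4)*(p + 3)*(p - 5)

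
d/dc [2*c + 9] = 2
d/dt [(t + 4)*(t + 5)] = 2*t + 9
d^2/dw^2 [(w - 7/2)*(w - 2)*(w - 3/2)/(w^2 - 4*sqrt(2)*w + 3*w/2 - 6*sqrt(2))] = 2*(-272*sqrt(2)*w^3 + 480*w^3 - 1224*sqrt(2)*w^2 + 900*w^2 + 1350*w + 3204*sqrt(2)*w - 12765 + 1602*sqrt(2))/(8*w^6 - 96*sqrt(2)*w^5 + 36*w^5 - 432*sqrt(2)*w^4 + 822*w^4 - 1672*sqrt(2)*w^3 + 3483*w^3 - 4932*sqrt(2)*w^2 + 5184*w^2 - 6912*sqrt(2)*w + 2592*w - 3456*sqrt(2))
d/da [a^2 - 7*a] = 2*a - 7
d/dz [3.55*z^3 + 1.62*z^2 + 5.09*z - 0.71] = 10.65*z^2 + 3.24*z + 5.09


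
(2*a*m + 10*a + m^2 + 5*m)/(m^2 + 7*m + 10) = (2*a + m)/(m + 2)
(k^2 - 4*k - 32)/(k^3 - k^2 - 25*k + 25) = (k^2 - 4*k - 32)/(k^3 - k^2 - 25*k + 25)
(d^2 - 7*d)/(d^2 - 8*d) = (d - 7)/(d - 8)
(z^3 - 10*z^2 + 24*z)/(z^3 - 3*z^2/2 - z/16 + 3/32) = 32*z*(z^2 - 10*z + 24)/(32*z^3 - 48*z^2 - 2*z + 3)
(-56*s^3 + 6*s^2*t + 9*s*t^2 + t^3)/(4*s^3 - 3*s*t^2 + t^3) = (-28*s^2 - 11*s*t - t^2)/(2*s^2 + s*t - t^2)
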